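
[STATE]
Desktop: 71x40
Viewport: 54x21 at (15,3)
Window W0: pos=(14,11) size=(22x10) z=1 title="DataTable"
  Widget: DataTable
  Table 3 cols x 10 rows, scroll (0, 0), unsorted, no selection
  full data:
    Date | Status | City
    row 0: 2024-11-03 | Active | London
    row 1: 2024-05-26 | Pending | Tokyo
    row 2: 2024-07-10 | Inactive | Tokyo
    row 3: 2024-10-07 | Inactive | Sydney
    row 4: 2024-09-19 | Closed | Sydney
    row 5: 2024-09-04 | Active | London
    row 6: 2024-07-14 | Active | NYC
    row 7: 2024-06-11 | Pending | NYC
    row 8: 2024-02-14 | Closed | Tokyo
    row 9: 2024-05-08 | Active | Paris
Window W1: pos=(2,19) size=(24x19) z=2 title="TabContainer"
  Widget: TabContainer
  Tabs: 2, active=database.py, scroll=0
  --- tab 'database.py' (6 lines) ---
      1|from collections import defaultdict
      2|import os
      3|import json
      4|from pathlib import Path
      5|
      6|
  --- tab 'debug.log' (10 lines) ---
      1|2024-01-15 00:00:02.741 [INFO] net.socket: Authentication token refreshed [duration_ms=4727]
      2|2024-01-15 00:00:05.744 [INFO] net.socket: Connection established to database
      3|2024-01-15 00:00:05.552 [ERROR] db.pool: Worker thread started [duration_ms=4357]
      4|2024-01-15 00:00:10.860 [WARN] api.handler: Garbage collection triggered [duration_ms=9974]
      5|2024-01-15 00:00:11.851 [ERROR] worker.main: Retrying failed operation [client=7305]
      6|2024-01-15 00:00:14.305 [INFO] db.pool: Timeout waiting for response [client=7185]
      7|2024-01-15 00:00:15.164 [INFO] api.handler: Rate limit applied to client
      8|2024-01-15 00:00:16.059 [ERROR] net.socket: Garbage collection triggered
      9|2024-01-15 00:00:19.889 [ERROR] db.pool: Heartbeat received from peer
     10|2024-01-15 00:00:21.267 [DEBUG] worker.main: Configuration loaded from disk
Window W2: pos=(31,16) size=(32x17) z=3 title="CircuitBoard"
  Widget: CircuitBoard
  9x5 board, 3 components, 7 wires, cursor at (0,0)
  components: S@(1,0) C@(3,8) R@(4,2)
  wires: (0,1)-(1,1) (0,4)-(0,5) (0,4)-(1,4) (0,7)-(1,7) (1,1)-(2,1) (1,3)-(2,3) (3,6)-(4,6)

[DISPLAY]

                                                      
                                                      
                                                      
                                                      
                                                      
                                                      
                                                      
                                                      
━━━━━━━━━━━━━━━━━━━━┓                                 
 DataTable          ┃                                 
────────────────────┨                                 
Date      │Status  │┃                                 
──────────┼────────┼┃                                 
2024-11-03│Activ┏━━━━━━━━━━━━━━━━━━━━━━━━━━━━━━┓      
2024-05-26│Pendi┃ CircuitBoard                 ┃      
2024-07-10│Inact┠──────────────────────────────┨      
━━━━━━━━━━┓Inact┃   0 1 2 3 4 5 6 7 8          ┃      
r         ┃━━━━━┃0  [.]  ·           · ─ ·     ┃      
──────────┨     ┃        │           │         ┃      
]│ debug.l┃     ┃1   S   ·       ·   ·         ┃      
──────────┃     ┃        │       │             ┃      


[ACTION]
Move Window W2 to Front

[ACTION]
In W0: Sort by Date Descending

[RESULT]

                                                      
                                                      
                                                      
                                                      
                                                      
                                                      
                                                      
                                                      
━━━━━━━━━━━━━━━━━━━━┓                                 
 DataTable          ┃                                 
────────────────────┨                                 
Date     ▼│Status  │┃                                 
──────────┼────────┼┃                                 
2024-11-03│Activ┏━━━━━━━━━━━━━━━━━━━━━━━━━━━━━━┓      
2024-10-07│Inact┃ CircuitBoard                 ┃      
2024-09-19│Close┠──────────────────────────────┨      
━━━━━━━━━━┓Activ┃   0 1 2 3 4 5 6 7 8          ┃      
r         ┃━━━━━┃0  [.]  ·           · ─ ·     ┃      
──────────┨     ┃        │           │         ┃      
]│ debug.l┃     ┃1   S   ·       ·   ·         ┃      
──────────┃     ┃        │       │             ┃      


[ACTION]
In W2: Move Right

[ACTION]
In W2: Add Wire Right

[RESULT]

                                                      
                                                      
                                                      
                                                      
                                                      
                                                      
                                                      
                                                      
━━━━━━━━━━━━━━━━━━━━┓                                 
 DataTable          ┃                                 
────────────────────┨                                 
Date     ▼│Status  │┃                                 
──────────┼────────┼┃                                 
2024-11-03│Activ┏━━━━━━━━━━━━━━━━━━━━━━━━━━━━━━┓      
2024-10-07│Inact┃ CircuitBoard                 ┃      
2024-09-19│Close┠──────────────────────────────┨      
━━━━━━━━━━┓Activ┃   0 1 2 3 4 5 6 7 8          ┃      
r         ┃━━━━━┃0      [.]─ ·       · ─ ·     ┃      
──────────┨     ┃        │           │         ┃      
]│ debug.l┃     ┃1   S   ·       ·   ·         ┃      
──────────┃     ┃        │       │             ┃      


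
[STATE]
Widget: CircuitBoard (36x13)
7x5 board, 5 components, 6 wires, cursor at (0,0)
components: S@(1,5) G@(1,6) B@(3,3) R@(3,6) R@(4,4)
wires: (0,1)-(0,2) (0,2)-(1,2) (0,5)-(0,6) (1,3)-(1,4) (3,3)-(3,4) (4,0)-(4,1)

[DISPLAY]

   0 1 2 3 4 5 6                    
0  [.]  · ─ ·           · ─ ·       
            │                       
1           ·   · ─ ·   S   G       
                                    
2                                   
                                    
3               B ─ ·       R       
                                    
4   · ─ ·           R               
Cursor: (0,0)                       
                                    
                                    


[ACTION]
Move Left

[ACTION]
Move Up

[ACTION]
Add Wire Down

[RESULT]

   0 1 2 3 4 5 6                    
0  [.]  · ─ ·           · ─ ·       
    │       │                       
1   ·       ·   · ─ ·   S   G       
                                    
2                                   
                                    
3               B ─ ·       R       
                                    
4   · ─ ·           R               
Cursor: (0,0)                       
                                    
                                    


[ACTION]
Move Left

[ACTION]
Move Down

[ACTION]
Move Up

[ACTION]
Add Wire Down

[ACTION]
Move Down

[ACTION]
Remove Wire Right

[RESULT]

   0 1 2 3 4 5 6                    
0   ·   · ─ ·           · ─ ·       
    │       │                       
1  [.]      ·   · ─ ·   S   G       
                                    
2                                   
                                    
3               B ─ ·       R       
                                    
4   · ─ ·           R               
Cursor: (1,0)                       
                                    
                                    


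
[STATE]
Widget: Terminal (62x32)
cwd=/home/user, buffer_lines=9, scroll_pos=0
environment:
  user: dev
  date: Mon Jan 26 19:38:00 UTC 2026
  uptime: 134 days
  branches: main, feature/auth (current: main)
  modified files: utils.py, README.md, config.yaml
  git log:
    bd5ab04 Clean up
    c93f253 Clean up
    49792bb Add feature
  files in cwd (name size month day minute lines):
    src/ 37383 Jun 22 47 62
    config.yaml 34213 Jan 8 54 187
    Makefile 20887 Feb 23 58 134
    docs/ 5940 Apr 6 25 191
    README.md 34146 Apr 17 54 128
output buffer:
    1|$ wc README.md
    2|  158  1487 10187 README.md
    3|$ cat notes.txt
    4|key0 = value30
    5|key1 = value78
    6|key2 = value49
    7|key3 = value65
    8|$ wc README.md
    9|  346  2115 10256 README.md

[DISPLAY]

$ wc README.md                                                
  158  1487 10187 README.md                                   
$ cat notes.txt                                               
key0 = value30                                                
key1 = value78                                                
key2 = value49                                                
key3 = value65                                                
$ wc README.md                                                
  346  2115 10256 README.md                                   
$ █                                                           
                                                              
                                                              
                                                              
                                                              
                                                              
                                                              
                                                              
                                                              
                                                              
                                                              
                                                              
                                                              
                                                              
                                                              
                                                              
                                                              
                                                              
                                                              
                                                              
                                                              
                                                              
                                                              


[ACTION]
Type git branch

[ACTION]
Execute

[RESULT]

$ wc README.md                                                
  158  1487 10187 README.md                                   
$ cat notes.txt                                               
key0 = value30                                                
key1 = value78                                                
key2 = value49                                                
key3 = value65                                                
$ wc README.md                                                
  346  2115 10256 README.md                                   
$ git branch                                                  
* main                                                        
  feature/auth                                                
$ █                                                           
                                                              
                                                              
                                                              
                                                              
                                                              
                                                              
                                                              
                                                              
                                                              
                                                              
                                                              
                                                              
                                                              
                                                              
                                                              
                                                              
                                                              
                                                              
                                                              


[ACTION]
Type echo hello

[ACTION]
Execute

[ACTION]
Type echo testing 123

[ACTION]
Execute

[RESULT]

$ wc README.md                                                
  158  1487 10187 README.md                                   
$ cat notes.txt                                               
key0 = value30                                                
key1 = value78                                                
key2 = value49                                                
key3 = value65                                                
$ wc README.md                                                
  346  2115 10256 README.md                                   
$ git branch                                                  
* main                                                        
  feature/auth                                                
$ echo hello                                                  
hello                                                         
$ echo testing 123                                            
testing 123                                                   
$ █                                                           
                                                              
                                                              
                                                              
                                                              
                                                              
                                                              
                                                              
                                                              
                                                              
                                                              
                                                              
                                                              
                                                              
                                                              
                                                              


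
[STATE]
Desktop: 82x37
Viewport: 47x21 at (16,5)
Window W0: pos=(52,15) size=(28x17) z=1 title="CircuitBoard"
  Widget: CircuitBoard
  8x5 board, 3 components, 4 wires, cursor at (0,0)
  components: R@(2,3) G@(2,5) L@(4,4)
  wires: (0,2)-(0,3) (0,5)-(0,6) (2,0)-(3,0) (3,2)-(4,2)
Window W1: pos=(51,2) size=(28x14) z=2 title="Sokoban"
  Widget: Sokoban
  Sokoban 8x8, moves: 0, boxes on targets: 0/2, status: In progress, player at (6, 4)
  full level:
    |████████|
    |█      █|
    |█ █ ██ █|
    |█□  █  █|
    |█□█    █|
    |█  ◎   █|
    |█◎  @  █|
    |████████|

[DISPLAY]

                                   ┃████████   
                                   ┃█      █   
                                   ┃█ █ ██ █   
                                   ┃█□  █  █   
                                   ┃█□█    █   
                                   ┃█  ◎   █   
                                   ┃█◎  @  █   
                                   ┃████████   
                                   ┃Moves: 0  0
                                   ┃           
                                   ┗━━━━━━━━━━━
                                    ┃ CircuitBo
                                    ┠──────────
                                    ┃   0 1 2 3
                                    ┃0  [.]    
                                    ┃          
                                    ┃1         
                                    ┃          
                                    ┃2   ·     
                                    ┃    │     
                                    ┃3   ·     


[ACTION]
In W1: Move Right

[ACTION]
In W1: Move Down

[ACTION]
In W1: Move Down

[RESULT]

                                   ┃████████   
                                   ┃█      █   
                                   ┃█ █ ██ █   
                                   ┃█□  █  █   
                                   ┃█□█    █   
                                   ┃█  ◎   █   
                                   ┃█◎   @ █   
                                   ┃████████   
                                   ┃Moves: 1  0
                                   ┃           
                                   ┗━━━━━━━━━━━
                                    ┃ CircuitBo
                                    ┠──────────
                                    ┃   0 1 2 3
                                    ┃0  [.]    
                                    ┃          
                                    ┃1         
                                    ┃          
                                    ┃2   ·     
                                    ┃    │     
                                    ┃3   ·     


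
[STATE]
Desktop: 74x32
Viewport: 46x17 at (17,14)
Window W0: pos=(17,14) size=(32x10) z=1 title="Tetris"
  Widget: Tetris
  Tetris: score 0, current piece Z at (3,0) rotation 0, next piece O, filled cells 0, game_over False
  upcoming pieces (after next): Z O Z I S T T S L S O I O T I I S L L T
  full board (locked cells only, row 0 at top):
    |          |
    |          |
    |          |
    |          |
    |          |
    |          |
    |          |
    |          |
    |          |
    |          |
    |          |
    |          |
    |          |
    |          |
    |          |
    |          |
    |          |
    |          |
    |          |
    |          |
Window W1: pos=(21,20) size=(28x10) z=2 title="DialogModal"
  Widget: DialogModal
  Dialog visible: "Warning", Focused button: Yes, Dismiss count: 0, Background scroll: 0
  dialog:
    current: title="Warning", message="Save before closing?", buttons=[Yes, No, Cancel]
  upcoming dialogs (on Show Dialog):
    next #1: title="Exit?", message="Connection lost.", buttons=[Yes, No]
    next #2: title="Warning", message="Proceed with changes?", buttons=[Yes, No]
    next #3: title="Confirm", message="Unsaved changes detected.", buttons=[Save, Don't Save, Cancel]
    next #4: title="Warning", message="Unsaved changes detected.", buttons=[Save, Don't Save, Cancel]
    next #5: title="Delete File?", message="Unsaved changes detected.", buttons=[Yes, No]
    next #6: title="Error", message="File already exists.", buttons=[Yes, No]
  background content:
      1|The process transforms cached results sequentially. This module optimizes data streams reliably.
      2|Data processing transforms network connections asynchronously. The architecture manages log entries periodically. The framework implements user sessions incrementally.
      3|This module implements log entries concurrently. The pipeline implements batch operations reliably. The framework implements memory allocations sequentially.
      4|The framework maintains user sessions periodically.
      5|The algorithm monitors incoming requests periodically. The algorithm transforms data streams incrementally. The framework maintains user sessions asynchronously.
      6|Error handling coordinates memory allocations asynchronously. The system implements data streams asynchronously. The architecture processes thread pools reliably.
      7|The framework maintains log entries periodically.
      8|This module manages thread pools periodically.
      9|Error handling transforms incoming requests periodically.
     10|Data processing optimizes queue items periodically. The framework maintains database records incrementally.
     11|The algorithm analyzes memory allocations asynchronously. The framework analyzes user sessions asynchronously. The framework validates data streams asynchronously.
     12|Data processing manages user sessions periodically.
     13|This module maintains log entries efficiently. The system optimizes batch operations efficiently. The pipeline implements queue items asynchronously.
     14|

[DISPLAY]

┏━━━━━━━━━━━━━━━━━━━━━━━━━━━━━━┓              
┃ Tetris                       ┃              
┠──────────────────────────────┨              
┃          │Next:              ┃              
┃          │▓▓                 ┃              
┃          │▓▓                 ┃              
┃   ┏━━━━━━━━━━━━━━━━━━━━━━━━━━┓              
┃   ┃ DialogModal              ┃              
┃   ┠──────────────────────────┨              
┗━━━┃Th┌────────────────────┐ac┃              
    ┃Da│      Warning       │ms┃              
    ┃Th│Save before closing?│og┃              
    ┃Th│[Yes]  No   Cancel  │us┃              
    ┃Th└────────────────────┘nc┃              
    ┃Error handling coordinates┃              
    ┗━━━━━━━━━━━━━━━━━━━━━━━━━━┛              
                                              


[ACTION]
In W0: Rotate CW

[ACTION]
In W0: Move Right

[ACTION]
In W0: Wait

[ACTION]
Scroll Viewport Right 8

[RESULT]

━━━━━━━━━━━━━━━━━━━━━━━┓                      
                       ┃                      
───────────────────────┨                      
   │Next:              ┃                      
   │▓▓                 ┃                      
   │▓▓                 ┃                      
━━━━━━━━━━━━━━━━━━━━━━━┓                      
alogModal              ┃                      
───────────────────────┨                      
────────────────────┐ac┃                      
      Warning       │ms┃                      
Save before closing?│og┃                      
[Yes]  No   Cancel  │us┃                      
────────────────────┘nc┃                      
or handling coordinates┃                      
━━━━━━━━━━━━━━━━━━━━━━━┛                      
                                              


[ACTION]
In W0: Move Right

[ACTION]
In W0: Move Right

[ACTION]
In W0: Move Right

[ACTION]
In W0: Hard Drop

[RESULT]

━━━━━━━━━━━━━━━━━━━━━━━┓                      
                       ┃                      
───────────────────────┨                      
   │Next:              ┃                      
   │▓▓                 ┃                      
   │ ▓▓                ┃                      
━━━━━━━━━━━━━━━━━━━━━━━┓                      
alogModal              ┃                      
───────────────────────┨                      
────────────────────┐ac┃                      
      Warning       │ms┃                      
Save before closing?│og┃                      
[Yes]  No   Cancel  │us┃                      
────────────────────┘nc┃                      
or handling coordinates┃                      
━━━━━━━━━━━━━━━━━━━━━━━┛                      
                                              


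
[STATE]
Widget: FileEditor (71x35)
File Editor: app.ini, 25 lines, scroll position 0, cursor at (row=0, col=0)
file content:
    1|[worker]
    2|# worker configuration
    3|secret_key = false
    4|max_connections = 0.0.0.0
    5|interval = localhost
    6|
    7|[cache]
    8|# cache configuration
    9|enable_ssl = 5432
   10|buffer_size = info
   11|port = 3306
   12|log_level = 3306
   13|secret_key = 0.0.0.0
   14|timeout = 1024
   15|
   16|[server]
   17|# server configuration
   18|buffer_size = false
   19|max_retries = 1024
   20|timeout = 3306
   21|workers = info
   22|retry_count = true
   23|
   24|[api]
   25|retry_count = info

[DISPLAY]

█worker]                                                              ▲
# worker configuration                                                █
secret_key = false                                                    ░
max_connections = 0.0.0.0                                             ░
interval = localhost                                                  ░
                                                                      ░
[cache]                                                               ░
# cache configuration                                                 ░
enable_ssl = 5432                                                     ░
buffer_size = info                                                    ░
port = 3306                                                           ░
log_level = 3306                                                      ░
secret_key = 0.0.0.0                                                  ░
timeout = 1024                                                        ░
                                                                      ░
[server]                                                              ░
# server configuration                                                ░
buffer_size = false                                                   ░
max_retries = 1024                                                    ░
timeout = 3306                                                        ░
workers = info                                                        ░
retry_count = true                                                    ░
                                                                      ░
[api]                                                                 ░
retry_count = info                                                    ░
                                                                      ░
                                                                      ░
                                                                      ░
                                                                      ░
                                                                      ░
                                                                      ░
                                                                      ░
                                                                      ░
                                                                      ░
                                                                      ▼


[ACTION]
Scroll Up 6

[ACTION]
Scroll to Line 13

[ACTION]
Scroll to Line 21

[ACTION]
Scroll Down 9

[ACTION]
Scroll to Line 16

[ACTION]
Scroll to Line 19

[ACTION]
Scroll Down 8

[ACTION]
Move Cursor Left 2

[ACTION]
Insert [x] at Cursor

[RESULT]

x█worker]                                                             ▲
# worker configuration                                                █
secret_key = false                                                    ░
max_connections = 0.0.0.0                                             ░
interval = localhost                                                  ░
                                                                      ░
[cache]                                                               ░
# cache configuration                                                 ░
enable_ssl = 5432                                                     ░
buffer_size = info                                                    ░
port = 3306                                                           ░
log_level = 3306                                                      ░
secret_key = 0.0.0.0                                                  ░
timeout = 1024                                                        ░
                                                                      ░
[server]                                                              ░
# server configuration                                                ░
buffer_size = false                                                   ░
max_retries = 1024                                                    ░
timeout = 3306                                                        ░
workers = info                                                        ░
retry_count = true                                                    ░
                                                                      ░
[api]                                                                 ░
retry_count = info                                                    ░
                                                                      ░
                                                                      ░
                                                                      ░
                                                                      ░
                                                                      ░
                                                                      ░
                                                                      ░
                                                                      ░
                                                                      ░
                                                                      ▼


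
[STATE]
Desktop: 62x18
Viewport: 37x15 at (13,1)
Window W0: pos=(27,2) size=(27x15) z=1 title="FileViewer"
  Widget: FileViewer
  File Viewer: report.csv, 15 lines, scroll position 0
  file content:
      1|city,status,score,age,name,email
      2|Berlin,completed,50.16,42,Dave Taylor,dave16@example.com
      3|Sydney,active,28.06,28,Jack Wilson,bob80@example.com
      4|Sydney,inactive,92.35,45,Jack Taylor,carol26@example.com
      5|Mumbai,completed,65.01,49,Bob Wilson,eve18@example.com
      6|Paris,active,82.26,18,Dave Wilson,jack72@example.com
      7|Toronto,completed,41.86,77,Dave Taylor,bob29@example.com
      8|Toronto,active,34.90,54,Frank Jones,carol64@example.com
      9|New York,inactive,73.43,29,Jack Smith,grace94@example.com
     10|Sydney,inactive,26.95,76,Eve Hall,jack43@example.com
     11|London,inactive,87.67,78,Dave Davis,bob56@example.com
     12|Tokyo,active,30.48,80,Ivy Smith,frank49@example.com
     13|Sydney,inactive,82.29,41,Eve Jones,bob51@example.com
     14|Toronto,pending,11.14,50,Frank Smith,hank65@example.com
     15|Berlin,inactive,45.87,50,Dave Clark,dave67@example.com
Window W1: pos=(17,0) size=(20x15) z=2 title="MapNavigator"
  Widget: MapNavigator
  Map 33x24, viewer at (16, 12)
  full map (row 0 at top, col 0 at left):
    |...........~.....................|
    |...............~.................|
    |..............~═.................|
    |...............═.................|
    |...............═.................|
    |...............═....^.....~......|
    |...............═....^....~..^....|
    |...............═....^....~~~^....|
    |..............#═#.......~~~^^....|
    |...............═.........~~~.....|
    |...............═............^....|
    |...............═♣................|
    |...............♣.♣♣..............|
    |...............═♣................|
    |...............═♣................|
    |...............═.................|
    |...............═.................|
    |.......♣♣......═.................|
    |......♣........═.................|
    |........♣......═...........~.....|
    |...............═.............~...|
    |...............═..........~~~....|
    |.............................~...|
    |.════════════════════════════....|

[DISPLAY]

    ┃ MapNavigator     ┃             
    ┠──────────────────┨━━━━━━━━━━━━━
    ┃........═....^....┃er           
    ┃.......#═#.......~┃─────────────
    ┃........═.........┃us,score,age,
    ┃........═.........┃mpleted,50.16
    ┃........═♣........┃tive,28.06,28
    ┃........♣@♣♣......┃active,92.35,
    ┃........═♣........┃mpleted,65.01
    ┃........═♣........┃ive,82.26,18,
    ┃........═.........┃ompleted,41.8
    ┃........═.........┃ctive,34.90,5
    ┃♣♣......═.........┃inactive,73.4
    ┗━━━━━━━━━━━━━━━━━━┛active,26.95,
              ┃London,inactive,87.67,


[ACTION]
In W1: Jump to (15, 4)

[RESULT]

    ┃ MapNavigator     ┃             
    ┠──────────────────┨━━━━━━━━━━━━━
    ┃                  ┃er           
    ┃.....~............┃─────────────
    ┃.........~........┃us,score,age,
    ┃........~═........┃mpleted,50.16
    ┃.........═........┃tive,28.06,28
    ┃.........@........┃active,92.35,
    ┃.........═....^...┃mpleted,65.01
    ┃.........═....^...┃ive,82.26,18,
    ┃.........═....^...┃ompleted,41.8
    ┃........#═#.......┃ctive,34.90,5
    ┃.........═........┃inactive,73.4
    ┗━━━━━━━━━━━━━━━━━━┛active,26.95,
              ┃London,inactive,87.67,


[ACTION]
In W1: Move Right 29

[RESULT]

    ┃ MapNavigator     ┃             
    ┠──────────────────┨━━━━━━━━━━━━━
    ┃                  ┃er           
    ┃..........        ┃─────────────
    ┃..........        ┃us,score,age,
    ┃..........        ┃mpleted,50.16
    ┃..........        ┃tive,28.06,28
    ┃.........@        ┃active,92.35,
    ┃...~......        ┃mpleted,65.01
    ┃..~..^....        ┃ive,82.26,18,
    ┃..~~~^....        ┃ompleted,41.8
    ┃.~~~^^....        ┃ctive,34.90,5
    ┃..~~~.....        ┃inactive,73.4
    ┗━━━━━━━━━━━━━━━━━━┛active,26.95,
              ┃London,inactive,87.67,


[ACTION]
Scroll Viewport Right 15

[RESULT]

igator     ┃                         
───────────┨━━━━━━━━━━━━━━━━┓        
           ┃er              ┃        
...        ┃────────────────┨        
...        ┃us,score,age,na▲┃        
...        ┃mpleted,50.16,4█┃        
...        ┃tive,28.06,28,J░┃        
..@        ┃active,92.35,45░┃        
...        ┃mpleted,65.01,4░┃        
...        ┃ive,82.26,18,Da░┃        
...        ┃ompleted,41.86,░┃        
...        ┃ctive,34.90,54,░┃        
...        ┃inactive,73.43,░┃        
━━━━━━━━━━━┛active,26.95,76░┃        
  ┃London,inactive,87.67,78▼┃        


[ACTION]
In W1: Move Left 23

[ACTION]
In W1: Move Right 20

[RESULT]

igator     ┃                         
───────────┨━━━━━━━━━━━━━━━━┓        
           ┃er              ┃        
......     ┃────────────────┨        
......     ┃us,score,age,na▲┃        
......     ┃mpleted,50.16,4█┃        
......     ┃tive,28.06,28,J░┃        
..@...     ┃active,92.35,45░┃        
......     ┃mpleted,65.01,4░┃        
.^....     ┃ive,82.26,18,Da░┃        
~^....     ┃ompleted,41.86,░┃        
^^....     ┃ctive,34.90,54,░┃        
~.....     ┃inactive,73.43,░┃        
━━━━━━━━━━━┛active,26.95,76░┃        
  ┃London,inactive,87.67,78▼┃        


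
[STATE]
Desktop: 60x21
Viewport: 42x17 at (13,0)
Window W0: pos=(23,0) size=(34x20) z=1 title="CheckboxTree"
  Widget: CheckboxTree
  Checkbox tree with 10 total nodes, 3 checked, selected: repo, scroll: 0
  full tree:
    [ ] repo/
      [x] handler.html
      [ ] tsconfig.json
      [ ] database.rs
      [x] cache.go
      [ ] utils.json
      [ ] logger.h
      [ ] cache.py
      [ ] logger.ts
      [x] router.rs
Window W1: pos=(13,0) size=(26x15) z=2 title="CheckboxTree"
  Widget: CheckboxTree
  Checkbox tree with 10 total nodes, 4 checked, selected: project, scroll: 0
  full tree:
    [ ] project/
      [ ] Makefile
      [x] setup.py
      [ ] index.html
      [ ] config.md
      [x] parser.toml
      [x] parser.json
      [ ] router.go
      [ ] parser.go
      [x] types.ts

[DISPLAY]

┏━━━━━━━━━━━━━━━━━━━━━━━━┓━━━━━━━━━━━━━━━━
┃ CheckboxTree           ┃                
┠────────────────────────┨────────────────
┃>[-] project/           ┃                
┃   [ ] Makefile         ┃html            
┃   [x] setup.py         ┃.json           
┃   [ ] index.html       ┃.rs             
┃   [ ] config.md        ┃                
┃   [x] parser.toml      ┃on              
┃   [x] parser.json      ┃                
┃   [ ] router.go        ┃                
┃   [ ] parser.go        ┃s               
┃   [x] types.ts         ┃s               
┃                        ┃                
┗━━━━━━━━━━━━━━━━━━━━━━━━┛                
          ┃                               
          ┃                               


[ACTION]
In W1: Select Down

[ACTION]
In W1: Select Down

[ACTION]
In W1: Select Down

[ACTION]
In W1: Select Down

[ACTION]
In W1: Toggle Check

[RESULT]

┏━━━━━━━━━━━━━━━━━━━━━━━━┓━━━━━━━━━━━━━━━━
┃ CheckboxTree           ┃                
┠────────────────────────┨────────────────
┃ [-] project/           ┃                
┃   [ ] Makefile         ┃html            
┃   [x] setup.py         ┃.json           
┃   [ ] index.html       ┃.rs             
┃>  [x] config.md        ┃                
┃   [x] parser.toml      ┃on              
┃   [x] parser.json      ┃                
┃   [ ] router.go        ┃                
┃   [ ] parser.go        ┃s               
┃   [x] types.ts         ┃s               
┃                        ┃                
┗━━━━━━━━━━━━━━━━━━━━━━━━┛                
          ┃                               
          ┃                               
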